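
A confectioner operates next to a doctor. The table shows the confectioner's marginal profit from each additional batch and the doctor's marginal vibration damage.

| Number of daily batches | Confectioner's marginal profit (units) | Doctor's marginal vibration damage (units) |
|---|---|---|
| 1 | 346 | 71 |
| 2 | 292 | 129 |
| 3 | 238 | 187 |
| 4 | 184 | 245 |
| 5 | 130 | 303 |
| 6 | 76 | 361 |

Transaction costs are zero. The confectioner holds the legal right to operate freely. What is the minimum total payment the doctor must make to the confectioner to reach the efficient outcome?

390

Left alone the confectioner would choose level 6 (marginal profit stays positive).
Efficient level: k* = 3 (marginal profit ≥ marginal vibration damage through 3).
The doctor must at least cover the confectioner's forgone profit from cutting 6→3: 184 + 130 + 76 = 390.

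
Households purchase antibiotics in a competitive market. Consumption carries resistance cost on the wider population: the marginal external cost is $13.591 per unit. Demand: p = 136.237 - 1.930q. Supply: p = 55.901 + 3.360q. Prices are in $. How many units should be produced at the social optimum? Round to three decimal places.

q* = 12.617

Social marginal benefit = demand − MEC = 122.646 - 1.930q.
Set SMB = MC: 122.646 - 1.930q = 55.901 + 3.360q → q* = 12.6172.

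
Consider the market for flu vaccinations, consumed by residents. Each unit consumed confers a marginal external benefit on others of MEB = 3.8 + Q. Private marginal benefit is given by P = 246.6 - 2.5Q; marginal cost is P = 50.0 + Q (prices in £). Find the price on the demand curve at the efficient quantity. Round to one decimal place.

P = £46.2

Social marginal benefit = demand + MEB = 250.4 - 1.5Q.
Set SMB = MC: 250.4 - 1.5Q = 50.0 + Q → Q* = 80.1600.
Consumer price on the demand curve at Q*: 246.6 − 2.5×80.1600 = 46.2000.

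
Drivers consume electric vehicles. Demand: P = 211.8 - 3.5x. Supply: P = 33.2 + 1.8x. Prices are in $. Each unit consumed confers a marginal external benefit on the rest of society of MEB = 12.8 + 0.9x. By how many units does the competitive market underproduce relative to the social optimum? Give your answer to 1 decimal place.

Market equilibrium (private): 33.2 + 1.8x = 211.8 - 3.5x → x_m = 33.6981.
Social marginal benefit = demand + MEB = 224.6 - 2.6x.
Set SMB = MC: 224.6 - 2.6x = 33.2 + 1.8x → x* = 43.5000.
Gap = |33.6981 − 43.5000| = 9.8019.

9.8 units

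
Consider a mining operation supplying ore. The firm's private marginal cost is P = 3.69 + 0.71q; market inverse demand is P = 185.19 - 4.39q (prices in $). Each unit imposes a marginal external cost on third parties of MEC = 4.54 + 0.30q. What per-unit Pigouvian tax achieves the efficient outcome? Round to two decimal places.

Social marginal cost = private MC + MEC = 8.23 + 1.01q.
Set SMC = demand: 8.23 + 1.01q = 185.19 - 4.39q → q* = 32.7704.
The Pigouvian tax equals MEC at q*: 4.54 + 0.30×32.7704 = 14.3711.

tax = $14.37 per unit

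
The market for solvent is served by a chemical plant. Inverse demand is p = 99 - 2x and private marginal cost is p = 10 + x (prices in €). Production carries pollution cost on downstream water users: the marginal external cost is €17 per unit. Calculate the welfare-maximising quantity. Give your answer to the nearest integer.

x* = 24

Social marginal cost = private MC + MEC = 27 + x.
Set SMC = demand: 27 + x = 99 - 2x → x* = 24.0000.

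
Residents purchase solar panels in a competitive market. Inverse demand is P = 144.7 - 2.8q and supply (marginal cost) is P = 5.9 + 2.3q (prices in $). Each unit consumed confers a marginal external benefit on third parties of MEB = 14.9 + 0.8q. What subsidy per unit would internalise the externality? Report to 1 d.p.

Social marginal benefit = demand + MEB = 159.6 - 2.0q.
Set SMB = MC: 159.6 - 2.0q = 5.9 + 2.3q → q* = 35.7442.
The Pigouvian subsidy equals MEB at q*: 14.9 + 0.8×35.7442 = 43.4954.

subsidy = $43.5 per unit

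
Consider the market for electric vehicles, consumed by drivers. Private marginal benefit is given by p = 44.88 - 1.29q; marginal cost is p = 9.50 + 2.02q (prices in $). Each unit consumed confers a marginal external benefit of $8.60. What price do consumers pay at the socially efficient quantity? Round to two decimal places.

Social marginal benefit = demand + MEB = 53.48 - 1.29q.
Set SMB = MC: 53.48 - 1.29q = 9.50 + 2.02q → q* = 13.2870.
Consumer price on the demand curve at q*: 44.88 − 1.29×13.2870 = 27.7398.

P = $27.74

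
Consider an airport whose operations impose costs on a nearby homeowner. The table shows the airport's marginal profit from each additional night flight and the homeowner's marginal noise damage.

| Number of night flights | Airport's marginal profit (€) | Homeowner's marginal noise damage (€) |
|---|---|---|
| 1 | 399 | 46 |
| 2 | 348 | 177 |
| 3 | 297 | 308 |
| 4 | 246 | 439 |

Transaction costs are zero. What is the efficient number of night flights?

2

Bargaining reaches the level where marginal profit last exceeds marginal noise damage.
That holds through level 2 (348 ≥ 177) but not at 3 (297 < 308).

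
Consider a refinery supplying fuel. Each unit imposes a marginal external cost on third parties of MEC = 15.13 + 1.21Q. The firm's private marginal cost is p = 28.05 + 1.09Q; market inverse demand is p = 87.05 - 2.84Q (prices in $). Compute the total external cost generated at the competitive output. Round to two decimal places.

Market equilibrium (private): 28.05 + 1.09Q = 87.05 - 2.84Q → Q_m = 15.0127.
Total external cost = ∫₀^{Q_m} (15.13 + 1.21Q) dQ = 15.13×15.0127 + ½×1.21×15.0127² = 363.4978.

$363.50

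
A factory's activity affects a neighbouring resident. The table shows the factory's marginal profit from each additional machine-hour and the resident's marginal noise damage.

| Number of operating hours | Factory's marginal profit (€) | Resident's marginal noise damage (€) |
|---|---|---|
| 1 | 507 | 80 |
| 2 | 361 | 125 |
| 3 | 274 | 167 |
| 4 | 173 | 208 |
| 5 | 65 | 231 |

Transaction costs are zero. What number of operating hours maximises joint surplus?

Bargaining reaches the level where marginal profit last exceeds marginal noise damage.
That holds through level 3 (274 ≥ 167) but not at 4 (173 < 208).

3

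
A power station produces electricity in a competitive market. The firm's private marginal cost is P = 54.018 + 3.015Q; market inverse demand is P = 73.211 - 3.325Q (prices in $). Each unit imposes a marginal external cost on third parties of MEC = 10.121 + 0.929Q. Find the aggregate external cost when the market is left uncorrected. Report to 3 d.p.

$34.896

Market equilibrium (private): 54.018 + 3.015Q = 73.211 - 3.325Q → Q_m = 3.0273.
Total external cost = ∫₀^{Q_m} (10.121 + 0.929Q) dQ = 10.121×3.0273 + ½×0.929×3.0273² = 34.8962.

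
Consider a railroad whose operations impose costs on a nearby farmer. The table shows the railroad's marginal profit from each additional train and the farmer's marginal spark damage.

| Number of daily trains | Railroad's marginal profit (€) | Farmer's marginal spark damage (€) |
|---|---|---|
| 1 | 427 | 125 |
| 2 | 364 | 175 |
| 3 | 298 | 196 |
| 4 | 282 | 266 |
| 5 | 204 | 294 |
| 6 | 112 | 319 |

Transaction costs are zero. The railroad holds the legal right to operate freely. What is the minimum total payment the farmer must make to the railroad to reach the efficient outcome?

€316

Left alone the railroad would choose level 6 (marginal profit stays positive).
Efficient level: k* = 4 (marginal profit ≥ marginal spark damage through 4).
The farmer must at least cover the railroad's forgone profit from cutting 6→4: 204 + 112 = 316.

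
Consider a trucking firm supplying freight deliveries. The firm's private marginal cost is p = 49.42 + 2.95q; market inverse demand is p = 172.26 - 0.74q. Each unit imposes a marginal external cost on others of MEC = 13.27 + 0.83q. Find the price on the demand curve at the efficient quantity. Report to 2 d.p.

P = 154.32

Social marginal cost = private MC + MEC = 62.69 + 3.78q.
Set SMC = demand: 62.69 + 3.78q = 172.26 - 0.74q → q* = 24.2412.
Consumer price on the demand curve at q*: 172.26 − 0.74×24.2412 = 154.3215.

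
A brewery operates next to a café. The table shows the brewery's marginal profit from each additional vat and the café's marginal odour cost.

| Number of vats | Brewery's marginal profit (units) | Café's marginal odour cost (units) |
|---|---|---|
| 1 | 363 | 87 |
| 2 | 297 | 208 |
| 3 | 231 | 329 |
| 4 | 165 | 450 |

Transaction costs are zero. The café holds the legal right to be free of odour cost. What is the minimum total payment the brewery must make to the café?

295

Efficient level: marginal profit ≥ marginal odour cost through level 2, so k* = 2.
With the café holding the right, the brewery must at least compensate total damage at k*: 87 + 208 = 295.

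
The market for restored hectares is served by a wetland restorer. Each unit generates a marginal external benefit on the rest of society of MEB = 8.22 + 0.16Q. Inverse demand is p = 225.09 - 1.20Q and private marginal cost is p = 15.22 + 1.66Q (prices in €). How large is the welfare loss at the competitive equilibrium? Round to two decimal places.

Market equilibrium (private): 15.22 + 1.66Q = 225.09 - 1.20Q → Q_m = 73.3811.
Social marginal cost = private MC − MEB = 7.00 + 1.50Q.
Set SMC = demand: 7.00 + 1.50Q = 225.09 - 1.20Q → Q* = 80.7741.
The loss is the area between SMC and demand from Q* to Q_m; with linear curves that's a triangle of height MEB(Q_m).
DWL = ½ × 7.3930 × 19.9610 = 73.7858.

DWL = €73.79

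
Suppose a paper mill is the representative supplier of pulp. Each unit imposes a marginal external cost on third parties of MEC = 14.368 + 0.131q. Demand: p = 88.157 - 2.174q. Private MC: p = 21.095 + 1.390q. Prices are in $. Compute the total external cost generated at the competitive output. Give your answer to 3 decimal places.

$293.546

Market equilibrium (private): 21.095 + 1.390q = 88.157 - 2.174q → q_m = 18.8165.
Total external cost = ∫₀^{q_m} (14.368 + 0.131q) dq = 14.368×18.8165 + ½×0.131×18.8165² = 293.5464.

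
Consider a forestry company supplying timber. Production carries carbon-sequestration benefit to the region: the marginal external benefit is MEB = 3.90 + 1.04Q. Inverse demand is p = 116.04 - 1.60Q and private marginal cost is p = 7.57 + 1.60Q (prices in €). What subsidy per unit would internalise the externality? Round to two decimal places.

Social marginal cost = private MC − MEB = 3.67 + 0.56Q.
Set SMC = demand: 3.67 + 0.56Q = 116.04 - 1.60Q → Q* = 52.0231.
The Pigouvian subsidy equals MEB at Q*: 3.90 + 1.04×52.0231 = 58.0040.

subsidy = €58.00 per unit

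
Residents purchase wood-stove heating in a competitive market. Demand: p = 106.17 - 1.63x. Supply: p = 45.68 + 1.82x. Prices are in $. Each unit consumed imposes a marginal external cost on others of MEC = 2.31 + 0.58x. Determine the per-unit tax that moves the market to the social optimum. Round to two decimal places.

Social marginal benefit = demand − MEC = 103.86 - 2.21x.
Set SMB = MC: 103.86 - 2.21x = 45.68 + 1.82x → x* = 14.4367.
The Pigouvian tax equals MEC at x*: 2.31 + 0.58×14.4367 = 10.6833.

tax = $10.68 per unit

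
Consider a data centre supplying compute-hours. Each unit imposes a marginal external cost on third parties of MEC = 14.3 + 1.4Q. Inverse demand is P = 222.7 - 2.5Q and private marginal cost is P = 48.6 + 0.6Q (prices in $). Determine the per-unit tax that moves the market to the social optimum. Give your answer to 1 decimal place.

tax = $64.0 per unit

Social marginal cost = private MC + MEC = 62.9 + 2.0Q.
Set SMC = demand: 62.9 + 2.0Q = 222.7 - 2.5Q → Q* = 35.5111.
The Pigouvian tax equals MEC at Q*: 14.3 + 1.4×35.5111 = 64.0155.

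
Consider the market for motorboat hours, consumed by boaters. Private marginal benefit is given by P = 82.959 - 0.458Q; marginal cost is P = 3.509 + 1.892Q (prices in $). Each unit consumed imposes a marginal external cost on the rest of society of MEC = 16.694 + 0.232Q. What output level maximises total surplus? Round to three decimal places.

Q* = 24.305

Social marginal benefit = demand − MEC = 66.265 - 0.690Q.
Set SMB = MC: 66.265 - 0.690Q = 3.509 + 1.892Q → Q* = 24.3052.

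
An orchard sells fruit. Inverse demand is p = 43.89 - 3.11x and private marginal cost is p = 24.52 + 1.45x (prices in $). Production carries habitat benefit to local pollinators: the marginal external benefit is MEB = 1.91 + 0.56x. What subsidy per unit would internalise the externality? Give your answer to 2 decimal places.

subsidy = $4.89 per unit

Social marginal cost = private MC − MEB = 22.61 + 0.89x.
Set SMC = demand: 22.61 + 0.89x = 43.89 - 3.11x → x* = 5.3200.
The Pigouvian subsidy equals MEB at x*: 1.91 + 0.56×5.3200 = 4.8892.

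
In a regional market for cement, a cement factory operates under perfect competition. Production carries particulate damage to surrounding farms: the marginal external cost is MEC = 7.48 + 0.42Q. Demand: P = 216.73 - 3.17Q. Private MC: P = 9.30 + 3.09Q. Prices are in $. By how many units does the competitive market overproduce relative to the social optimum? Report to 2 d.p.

3.20 units

Market equilibrium (private): 9.30 + 3.09Q = 216.73 - 3.17Q → Q_m = 33.1358.
Social marginal cost = private MC + MEC = 16.78 + 3.51Q.
Set SMC = demand: 16.78 + 3.51Q = 216.73 - 3.17Q → Q* = 29.9326.
Gap = |33.1358 − 29.9326| = 3.2032.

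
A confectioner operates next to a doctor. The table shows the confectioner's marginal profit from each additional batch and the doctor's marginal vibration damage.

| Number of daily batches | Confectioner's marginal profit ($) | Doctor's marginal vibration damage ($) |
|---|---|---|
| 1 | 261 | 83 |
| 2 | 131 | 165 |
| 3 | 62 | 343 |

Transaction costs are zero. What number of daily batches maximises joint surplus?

1

Bargaining reaches the level where marginal profit last exceeds marginal vibration damage.
That holds through level 1 (261 ≥ 83) but not at 2 (131 < 165).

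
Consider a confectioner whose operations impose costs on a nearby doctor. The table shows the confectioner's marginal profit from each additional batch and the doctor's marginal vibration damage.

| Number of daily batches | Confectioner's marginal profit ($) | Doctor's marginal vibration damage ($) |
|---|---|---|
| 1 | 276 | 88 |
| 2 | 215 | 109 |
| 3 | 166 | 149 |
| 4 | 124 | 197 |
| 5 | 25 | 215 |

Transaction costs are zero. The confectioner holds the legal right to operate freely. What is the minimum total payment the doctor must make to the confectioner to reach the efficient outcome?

Left alone the confectioner would choose level 5 (marginal profit stays positive).
Efficient level: k* = 3 (marginal profit ≥ marginal vibration damage through 3).
The doctor must at least cover the confectioner's forgone profit from cutting 5→3: 124 + 25 = 149.

$149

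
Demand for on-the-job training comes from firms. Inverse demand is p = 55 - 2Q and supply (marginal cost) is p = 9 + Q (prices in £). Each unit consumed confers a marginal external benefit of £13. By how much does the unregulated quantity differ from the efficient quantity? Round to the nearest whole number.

4 units

Market equilibrium (private): 9 + Q = 55 - 2Q → Q_m = 15.3333.
Social marginal benefit = demand + MEB = 68 - 2Q.
Set SMB = MC: 68 - 2Q = 9 + Q → Q* = 19.6667.
Gap = |15.3333 − 19.6667| = 4.3334.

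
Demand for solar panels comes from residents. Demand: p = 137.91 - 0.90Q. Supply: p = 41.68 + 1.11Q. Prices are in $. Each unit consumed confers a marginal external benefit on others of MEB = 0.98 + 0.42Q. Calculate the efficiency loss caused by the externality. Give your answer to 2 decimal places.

DWL = $139.84

Market equilibrium (private): 41.68 + 1.11Q = 137.91 - 0.90Q → Q_m = 47.8756.
Social marginal benefit = demand + MEB = 138.89 - 0.48Q.
Set SMB = MC: 138.89 - 0.48Q = 41.68 + 1.11Q → Q* = 61.1384.
Height of the DWL triangle at Q_m is SMB(Q_m) − MC(Q_m) = MEB(Q_m) = 21.0878.
DWL = ½ × 13.2628 × 21.0878 = 139.8416.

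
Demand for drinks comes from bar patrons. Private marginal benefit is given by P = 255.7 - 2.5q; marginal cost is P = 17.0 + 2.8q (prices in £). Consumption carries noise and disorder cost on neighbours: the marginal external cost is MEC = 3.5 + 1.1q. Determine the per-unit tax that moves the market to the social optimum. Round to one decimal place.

Social marginal benefit = demand − MEC = 252.2 - 3.6q.
Set SMB = MC: 252.2 - 3.6q = 17.0 + 2.8q → q* = 36.7500.
The Pigouvian tax equals MEC at q*: 3.5 + 1.1×36.7500 = 43.9250.

tax = £43.9 per unit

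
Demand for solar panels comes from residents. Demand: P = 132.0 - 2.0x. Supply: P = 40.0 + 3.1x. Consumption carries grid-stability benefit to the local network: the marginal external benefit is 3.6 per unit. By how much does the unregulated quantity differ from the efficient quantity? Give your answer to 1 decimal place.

0.7 units

Market equilibrium (private): 40.0 + 3.1x = 132.0 - 2.0x → x_m = 18.0392.
Social marginal benefit = demand + MEB = 135.6 - 2.0x.
Set SMB = MC: 135.6 - 2.0x = 40.0 + 3.1x → x* = 18.7451.
Gap = |18.0392 − 18.7451| = 0.7059.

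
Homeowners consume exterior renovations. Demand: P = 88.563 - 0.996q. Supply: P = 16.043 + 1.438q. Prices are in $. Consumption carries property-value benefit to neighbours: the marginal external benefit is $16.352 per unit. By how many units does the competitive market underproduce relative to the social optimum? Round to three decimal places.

6.718 units

Market equilibrium (private): 16.043 + 1.438q = 88.563 - 0.996q → q_m = 29.7946.
Social marginal benefit = demand + MEB = 104.915 - 0.996q.
Set SMB = MC: 104.915 - 0.996q = 16.043 + 1.438q → q* = 36.5127.
Gap = |29.7946 − 36.5127| = 6.7181.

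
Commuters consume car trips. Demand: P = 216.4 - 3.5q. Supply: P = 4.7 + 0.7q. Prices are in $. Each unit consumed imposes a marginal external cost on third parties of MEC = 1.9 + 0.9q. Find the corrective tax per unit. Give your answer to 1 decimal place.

tax = $38.9 per unit

Social marginal benefit = demand − MEC = 214.5 - 4.4q.
Set SMB = MC: 214.5 - 4.4q = 4.7 + 0.7q → q* = 41.1373.
The Pigouvian tax equals MEC at q*: 1.9 + 0.9×41.1373 = 38.9236.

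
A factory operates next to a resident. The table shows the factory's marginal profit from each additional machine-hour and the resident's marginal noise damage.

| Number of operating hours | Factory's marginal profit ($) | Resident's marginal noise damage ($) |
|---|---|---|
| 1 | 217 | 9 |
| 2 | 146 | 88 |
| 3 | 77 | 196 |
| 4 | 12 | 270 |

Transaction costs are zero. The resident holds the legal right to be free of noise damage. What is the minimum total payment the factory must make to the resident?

Efficient level: marginal profit ≥ marginal noise damage through level 2, so k* = 2.
With the resident holding the right, the factory must at least compensate total damage at k*: 9 + 88 = 97.

$97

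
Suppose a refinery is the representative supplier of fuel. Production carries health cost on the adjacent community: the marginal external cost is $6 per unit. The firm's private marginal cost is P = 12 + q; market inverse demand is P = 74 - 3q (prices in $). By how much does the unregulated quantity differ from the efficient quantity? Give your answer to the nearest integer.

2 units

Market equilibrium (private): 12 + q = 74 - 3q → q_m = 15.5000.
Social marginal cost = private MC + MEC = 18 + q.
Set SMC = demand: 18 + q = 74 - 3q → q* = 14.0000.
Gap = |15.5000 − 14.0000| = 1.5000.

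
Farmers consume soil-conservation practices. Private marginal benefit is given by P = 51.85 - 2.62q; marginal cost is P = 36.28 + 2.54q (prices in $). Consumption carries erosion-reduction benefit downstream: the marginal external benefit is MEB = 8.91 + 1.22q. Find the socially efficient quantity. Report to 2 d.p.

Social marginal benefit = demand + MEB = 60.76 - 1.40q.
Set SMB = MC: 60.76 - 1.40q = 36.28 + 2.54q → q* = 6.2132.

q* = 6.21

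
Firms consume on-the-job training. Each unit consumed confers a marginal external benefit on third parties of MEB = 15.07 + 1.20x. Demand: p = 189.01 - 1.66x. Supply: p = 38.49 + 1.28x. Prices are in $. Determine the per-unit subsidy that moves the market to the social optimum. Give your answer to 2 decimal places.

subsidy = $129.27 per unit

Social marginal benefit = demand + MEB = 204.08 - 0.46x.
Set SMB = MC: 204.08 - 0.46x = 38.49 + 1.28x → x* = 95.1667.
The Pigouvian subsidy equals MEB at x*: 15.07 + 1.20×95.1667 = 129.2700.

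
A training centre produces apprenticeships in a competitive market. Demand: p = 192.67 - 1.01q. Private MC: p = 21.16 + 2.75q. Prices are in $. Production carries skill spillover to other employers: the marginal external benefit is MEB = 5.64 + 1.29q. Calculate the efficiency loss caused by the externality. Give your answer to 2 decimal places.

Market equilibrium (private): 21.16 + 2.75q = 192.67 - 1.01q → q_m = 45.6144.
Social marginal cost = private MC − MEB = 15.52 + 1.46q.
Set SMC = demand: 15.52 + 1.46q = 192.67 - 1.01q → q* = 71.7206.
Height of the DWL triangle at q_m is demand(q_m) − SMC(q_m) = MEB(q_m) = 64.4825.
DWL = ½ × 26.1062 × 64.4825 = 841.6965.

DWL = $841.70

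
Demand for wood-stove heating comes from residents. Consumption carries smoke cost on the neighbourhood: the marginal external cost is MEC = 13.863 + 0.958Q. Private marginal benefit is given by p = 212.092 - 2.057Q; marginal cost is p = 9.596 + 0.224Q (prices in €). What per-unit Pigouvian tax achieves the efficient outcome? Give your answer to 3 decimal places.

tax = €69.655 per unit

Social marginal benefit = demand − MEC = 198.229 - 3.015Q.
Set SMB = MC: 198.229 - 3.015Q = 9.596 + 0.224Q → Q* = 58.2380.
The Pigouvian tax equals MEC at Q*: 13.863 + 0.958×58.2380 = 69.6550.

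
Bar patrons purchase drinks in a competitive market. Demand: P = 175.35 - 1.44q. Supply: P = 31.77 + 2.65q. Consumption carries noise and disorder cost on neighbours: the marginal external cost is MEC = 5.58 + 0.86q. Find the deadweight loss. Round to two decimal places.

Market equilibrium (private): 31.77 + 2.65q = 175.35 - 1.44q → q_m = 35.1051.
Social marginal benefit = demand − MEC = 169.77 - 2.30q.
Set SMB = MC: 169.77 - 2.30q = 31.77 + 2.65q → q* = 27.8788.
Between q* and q_m the wedge MC − SMB runs linearly from 0 to MEC(q_m), so the loss is a triangle.
DWL = ½ × 7.2263 × 35.7704 = 129.2438.

DWL = 129.24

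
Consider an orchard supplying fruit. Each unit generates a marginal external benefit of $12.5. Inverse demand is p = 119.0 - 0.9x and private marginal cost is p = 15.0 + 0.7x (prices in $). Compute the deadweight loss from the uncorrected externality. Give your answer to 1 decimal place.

DWL = $48.8

Market equilibrium (private): 15.0 + 0.7x = 119.0 - 0.9x → x_m = 65.0000.
Social marginal cost = private MC − MEB = 2.5 + 0.7x.
Set SMC = demand: 2.5 + 0.7x = 119.0 - 0.9x → x* = 72.8125.
The loss is the area between SMC and demand from x* to x_m; with linear curves that's a triangle of height MEB(x_m).
DWL = ½ × 7.8125 × 12.5000 = 48.8281.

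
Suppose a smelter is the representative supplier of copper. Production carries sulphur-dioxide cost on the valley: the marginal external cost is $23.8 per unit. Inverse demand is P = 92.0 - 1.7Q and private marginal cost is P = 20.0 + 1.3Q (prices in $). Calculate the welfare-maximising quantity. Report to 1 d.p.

Social marginal cost = private MC + MEC = 43.8 + 1.3Q.
Set SMC = demand: 43.8 + 1.3Q = 92.0 - 1.7Q → Q* = 16.0667.

Q* = 16.1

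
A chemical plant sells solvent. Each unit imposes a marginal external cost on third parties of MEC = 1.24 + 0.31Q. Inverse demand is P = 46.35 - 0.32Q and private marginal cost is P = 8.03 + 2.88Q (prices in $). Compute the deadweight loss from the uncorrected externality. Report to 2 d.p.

DWL = $3.49

Market equilibrium (private): 8.03 + 2.88Q = 46.35 - 0.32Q → Q_m = 11.9750.
Social marginal cost = private MC + MEC = 9.27 + 3.19Q.
Set SMC = demand: 9.27 + 3.19Q = 46.35 - 0.32Q → Q* = 10.5641.
The loss is the area between SMC and demand from Q* to Q_m; with linear curves that's a triangle of height MEC(Q_m).
DWL = ½ × 1.4109 × 4.9523 = 3.4936.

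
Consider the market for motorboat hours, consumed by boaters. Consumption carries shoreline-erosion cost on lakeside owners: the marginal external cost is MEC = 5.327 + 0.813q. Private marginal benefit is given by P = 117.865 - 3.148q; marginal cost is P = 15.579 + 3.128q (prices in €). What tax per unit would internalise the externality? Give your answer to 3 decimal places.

Social marginal benefit = demand − MEC = 112.538 - 3.961q.
Set SMB = MC: 112.538 - 3.961q = 15.579 + 3.128q → q* = 13.6774.
The Pigouvian tax equals MEC at q*: 5.327 + 0.813×13.6774 = 16.4467.

tax = €16.447 per unit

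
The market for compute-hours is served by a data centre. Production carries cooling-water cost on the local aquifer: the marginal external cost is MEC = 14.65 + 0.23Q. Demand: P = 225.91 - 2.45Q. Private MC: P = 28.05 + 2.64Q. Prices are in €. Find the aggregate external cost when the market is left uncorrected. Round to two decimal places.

Market equilibrium (private): 28.05 + 2.64Q = 225.91 - 2.45Q → Q_m = 38.8723.
Total external cost = ∫₀^{Q_m} (14.65 + 0.23Q) dQ = 14.65×38.8723 + ½×0.23×38.8723² = 743.2506.

€743.25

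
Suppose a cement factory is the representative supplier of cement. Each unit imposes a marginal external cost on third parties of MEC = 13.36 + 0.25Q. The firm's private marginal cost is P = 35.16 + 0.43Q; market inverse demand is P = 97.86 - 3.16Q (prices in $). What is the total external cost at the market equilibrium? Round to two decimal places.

Market equilibrium (private): 35.16 + 0.43Q = 97.86 - 3.16Q → Q_m = 17.4652.
Total external cost = ∫₀^{Q_m} (13.36 + 0.25Q) dQ = 13.36×17.4652 + ½×0.25×17.4652² = 271.4642.

$271.46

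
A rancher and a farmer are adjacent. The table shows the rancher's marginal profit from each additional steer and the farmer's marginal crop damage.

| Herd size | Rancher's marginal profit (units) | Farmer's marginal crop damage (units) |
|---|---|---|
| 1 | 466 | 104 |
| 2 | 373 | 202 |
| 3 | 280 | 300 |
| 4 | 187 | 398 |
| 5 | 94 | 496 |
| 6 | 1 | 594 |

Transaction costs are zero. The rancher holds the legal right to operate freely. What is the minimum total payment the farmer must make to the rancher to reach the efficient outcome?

562

Left alone the rancher would choose level 6 (marginal profit stays positive).
Efficient level: k* = 2 (marginal profit ≥ marginal crop damage through 2).
The farmer must at least cover the rancher's forgone profit from cutting 6→2: 280 + 187 + 94 + 1 = 562.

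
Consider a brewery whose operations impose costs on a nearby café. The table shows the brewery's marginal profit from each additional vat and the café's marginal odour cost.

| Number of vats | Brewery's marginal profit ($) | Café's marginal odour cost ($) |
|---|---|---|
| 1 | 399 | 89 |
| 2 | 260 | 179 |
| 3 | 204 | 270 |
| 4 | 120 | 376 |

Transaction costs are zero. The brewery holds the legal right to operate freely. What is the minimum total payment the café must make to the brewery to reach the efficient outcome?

Left alone the brewery would choose level 4 (marginal profit stays positive).
Efficient level: k* = 2 (marginal profit ≥ marginal odour cost through 2).
The café must at least cover the brewery's forgone profit from cutting 4→2: 204 + 120 = 324.

$324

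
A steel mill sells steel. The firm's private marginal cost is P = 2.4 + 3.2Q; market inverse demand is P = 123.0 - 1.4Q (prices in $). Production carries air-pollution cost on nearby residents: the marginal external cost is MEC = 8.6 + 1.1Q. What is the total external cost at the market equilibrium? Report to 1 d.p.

$603.5

Market equilibrium (private): 2.4 + 3.2Q = 123.0 - 1.4Q → Q_m = 26.2174.
Total external cost = ∫₀^{Q_m} (8.6 + 1.1Q) dQ = 8.6×26.2174 + ½×1.1×26.2174² = 603.5133.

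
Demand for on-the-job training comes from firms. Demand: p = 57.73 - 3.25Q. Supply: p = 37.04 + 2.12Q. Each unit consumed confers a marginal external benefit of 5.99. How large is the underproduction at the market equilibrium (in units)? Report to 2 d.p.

Market equilibrium (private): 37.04 + 2.12Q = 57.73 - 3.25Q → Q_m = 3.8529.
Social marginal benefit = demand + MEB = 63.72 - 3.25Q.
Set SMB = MC: 63.72 - 3.25Q = 37.04 + 2.12Q → Q* = 4.9683.
Gap = |3.8529 − 4.9683| = 1.1154.

1.12 units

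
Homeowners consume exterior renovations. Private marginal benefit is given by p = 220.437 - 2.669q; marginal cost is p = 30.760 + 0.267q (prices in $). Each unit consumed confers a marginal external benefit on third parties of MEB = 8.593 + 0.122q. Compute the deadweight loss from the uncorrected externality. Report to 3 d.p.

Market equilibrium (private): 30.760 + 0.267q = 220.437 - 2.669q → q_m = 64.6039.
Social marginal benefit = demand + MEB = 229.030 - 2.547q.
Set SMB = MC: 229.030 - 2.547q = 30.760 + 0.267q → q* = 70.4584.
The loss is the area between SMB and MC from q* to q_m; with linear curves that's a triangle of height MEB(q_m).
DWL = ½ × 5.8545 × 16.4747 = 48.2256.

DWL = $48.226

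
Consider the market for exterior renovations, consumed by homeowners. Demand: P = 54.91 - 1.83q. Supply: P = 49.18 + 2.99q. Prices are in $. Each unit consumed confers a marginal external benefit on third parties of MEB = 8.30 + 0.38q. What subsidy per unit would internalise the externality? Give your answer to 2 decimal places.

Social marginal benefit = demand + MEB = 63.21 - 1.45q.
Set SMB = MC: 63.21 - 1.45q = 49.18 + 2.99q → q* = 3.1599.
The Pigouvian subsidy equals MEB at q*: 8.30 + 0.38×3.1599 = 9.5008.

subsidy = $9.50 per unit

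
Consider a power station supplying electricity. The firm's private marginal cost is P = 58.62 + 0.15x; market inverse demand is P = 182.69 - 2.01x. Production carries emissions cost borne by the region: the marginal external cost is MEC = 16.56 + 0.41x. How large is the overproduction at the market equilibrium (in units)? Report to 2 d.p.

Market equilibrium (private): 58.62 + 0.15x = 182.69 - 2.01x → x_m = 57.4398.
Social marginal cost = private MC + MEC = 75.18 + 0.56x.
Set SMC = demand: 75.18 + 0.56x = 182.69 - 2.01x → x* = 41.8327.
Gap = |57.4398 − 41.8327| = 15.6071.

15.61 units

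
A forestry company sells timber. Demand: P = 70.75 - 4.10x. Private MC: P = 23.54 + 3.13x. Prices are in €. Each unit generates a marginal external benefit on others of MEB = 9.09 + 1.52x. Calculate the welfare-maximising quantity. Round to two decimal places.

x* = 9.86

Social marginal cost = private MC − MEB = 14.45 + 1.61x.
Set SMC = demand: 14.45 + 1.61x = 70.75 - 4.10x → x* = 9.8599.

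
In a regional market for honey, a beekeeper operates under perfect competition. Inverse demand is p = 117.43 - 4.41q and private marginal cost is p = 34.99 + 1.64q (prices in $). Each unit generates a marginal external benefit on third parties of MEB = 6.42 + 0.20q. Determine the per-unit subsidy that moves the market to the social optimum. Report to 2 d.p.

subsidy = $9.46 per unit

Social marginal cost = private MC − MEB = 28.57 + 1.44q.
Set SMC = demand: 28.57 + 1.44q = 117.43 - 4.41q → q* = 15.1897.
The Pigouvian subsidy equals MEB at q*: 6.42 + 0.20×15.1897 = 9.4579.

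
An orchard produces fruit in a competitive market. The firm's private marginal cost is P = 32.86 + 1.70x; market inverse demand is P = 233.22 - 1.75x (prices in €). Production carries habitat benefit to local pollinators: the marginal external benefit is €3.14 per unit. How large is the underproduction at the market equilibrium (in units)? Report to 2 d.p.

0.91 units

Market equilibrium (private): 32.86 + 1.70x = 233.22 - 1.75x → x_m = 58.0754.
Social marginal cost = private MC − MEB = 29.72 + 1.70x.
Set SMC = demand: 29.72 + 1.70x = 233.22 - 1.75x → x* = 58.9855.
Gap = |58.0754 − 58.9855| = 0.9101.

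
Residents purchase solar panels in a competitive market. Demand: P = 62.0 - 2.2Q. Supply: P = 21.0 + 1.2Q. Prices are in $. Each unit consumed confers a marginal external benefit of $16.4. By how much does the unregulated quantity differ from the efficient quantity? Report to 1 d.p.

4.8 units

Market equilibrium (private): 21.0 + 1.2Q = 62.0 - 2.2Q → Q_m = 12.0588.
Social marginal benefit = demand + MEB = 78.4 - 2.2Q.
Set SMB = MC: 78.4 - 2.2Q = 21.0 + 1.2Q → Q* = 16.8824.
Gap = |12.0588 − 16.8824| = 4.8236.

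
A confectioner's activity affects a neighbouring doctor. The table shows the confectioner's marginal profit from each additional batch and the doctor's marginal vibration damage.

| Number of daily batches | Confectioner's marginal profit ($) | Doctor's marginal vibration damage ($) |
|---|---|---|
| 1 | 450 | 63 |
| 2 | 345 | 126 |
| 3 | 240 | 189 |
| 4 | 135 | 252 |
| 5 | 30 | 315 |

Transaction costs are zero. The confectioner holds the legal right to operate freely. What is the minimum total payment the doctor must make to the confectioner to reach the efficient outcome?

$165

Left alone the confectioner would choose level 5 (marginal profit stays positive).
Efficient level: k* = 3 (marginal profit ≥ marginal vibration damage through 3).
The doctor must at least cover the confectioner's forgone profit from cutting 5→3: 135 + 30 = 165.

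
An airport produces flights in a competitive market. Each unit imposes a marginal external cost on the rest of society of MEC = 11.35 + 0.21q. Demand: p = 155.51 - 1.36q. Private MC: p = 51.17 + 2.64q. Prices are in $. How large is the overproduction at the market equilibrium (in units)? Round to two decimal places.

4.00 units

Market equilibrium (private): 51.17 + 2.64q = 155.51 - 1.36q → q_m = 26.0850.
Social marginal cost = private MC + MEC = 62.52 + 2.85q.
Set SMC = demand: 62.52 + 2.85q = 155.51 - 1.36q → q* = 22.0879.
Gap = |26.0850 − 22.0879| = 3.9971.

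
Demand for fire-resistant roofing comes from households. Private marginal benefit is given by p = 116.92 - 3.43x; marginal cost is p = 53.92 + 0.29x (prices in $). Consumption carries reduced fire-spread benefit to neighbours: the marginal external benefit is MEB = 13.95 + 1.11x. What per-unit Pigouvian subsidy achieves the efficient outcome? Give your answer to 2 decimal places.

Social marginal benefit = demand + MEB = 130.87 - 2.32x.
Set SMB = MC: 130.87 - 2.32x = 53.92 + 0.29x → x* = 29.4828.
The Pigouvian subsidy equals MEB at x*: 13.95 + 1.11×29.4828 = 46.6759.

subsidy = $46.68 per unit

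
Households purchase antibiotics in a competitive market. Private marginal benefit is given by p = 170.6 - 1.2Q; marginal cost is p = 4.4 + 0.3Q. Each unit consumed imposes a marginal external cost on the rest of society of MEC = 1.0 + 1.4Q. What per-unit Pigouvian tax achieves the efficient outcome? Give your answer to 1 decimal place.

tax = 80.8 per unit

Social marginal benefit = demand − MEC = 169.6 - 2.6Q.
Set SMB = MC: 169.6 - 2.6Q = 4.4 + 0.3Q → Q* = 56.9655.
The Pigouvian tax equals MEC at Q*: 1.0 + 1.4×56.9655 = 80.7517.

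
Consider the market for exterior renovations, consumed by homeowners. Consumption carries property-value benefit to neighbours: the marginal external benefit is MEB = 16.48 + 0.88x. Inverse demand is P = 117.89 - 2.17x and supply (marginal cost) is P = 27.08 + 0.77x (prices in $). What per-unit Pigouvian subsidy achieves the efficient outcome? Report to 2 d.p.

Social marginal benefit = demand + MEB = 134.37 - 1.29x.
Set SMB = MC: 134.37 - 1.29x = 27.08 + 0.77x → x* = 52.0825.
The Pigouvian subsidy equals MEB at x*: 16.48 + 0.88×52.0825 = 62.3126.

subsidy = $62.31 per unit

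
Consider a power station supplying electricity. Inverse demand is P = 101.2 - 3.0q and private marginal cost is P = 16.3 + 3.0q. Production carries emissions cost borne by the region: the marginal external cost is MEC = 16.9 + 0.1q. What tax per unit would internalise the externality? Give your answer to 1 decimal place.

Social marginal cost = private MC + MEC = 33.2 + 3.1q.
Set SMC = demand: 33.2 + 3.1q = 101.2 - 3.0q → q* = 11.1475.
The Pigouvian tax equals MEC at q*: 16.9 + 0.1×11.1475 = 18.0148.

tax = 18.0 per unit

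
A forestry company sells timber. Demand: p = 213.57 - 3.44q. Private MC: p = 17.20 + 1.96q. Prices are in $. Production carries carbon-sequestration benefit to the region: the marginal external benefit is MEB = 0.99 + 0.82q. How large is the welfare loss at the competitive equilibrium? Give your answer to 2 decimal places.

DWL = $103.62

Market equilibrium (private): 17.20 + 1.96q = 213.57 - 3.44q → q_m = 36.3648.
Social marginal cost = private MC − MEB = 16.21 + 1.14q.
Set SMC = demand: 16.21 + 1.14q = 213.57 - 3.44q → q* = 43.0917.
Height of the DWL triangle at q_m is demand(q_m) − SMC(q_m) = MEB(q_m) = 30.8091.
DWL = ½ × 6.7269 × 30.8091 = 103.6249.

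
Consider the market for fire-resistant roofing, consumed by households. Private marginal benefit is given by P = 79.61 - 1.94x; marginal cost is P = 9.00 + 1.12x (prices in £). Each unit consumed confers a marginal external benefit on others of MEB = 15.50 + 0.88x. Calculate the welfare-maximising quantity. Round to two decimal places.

Social marginal benefit = demand + MEB = 95.11 - 1.06x.
Set SMB = MC: 95.11 - 1.06x = 9.00 + 1.12x → x* = 39.5000.

x* = 39.50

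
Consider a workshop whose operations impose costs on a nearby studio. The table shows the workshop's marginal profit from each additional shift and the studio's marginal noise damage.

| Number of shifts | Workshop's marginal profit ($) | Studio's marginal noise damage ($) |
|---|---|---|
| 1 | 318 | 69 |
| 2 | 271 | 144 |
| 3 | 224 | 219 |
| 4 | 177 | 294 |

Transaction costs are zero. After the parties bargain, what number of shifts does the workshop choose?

3

Bargaining reaches the level where marginal profit last exceeds marginal noise damage.
That holds through level 3 (224 ≥ 219) but not at 4 (177 < 294).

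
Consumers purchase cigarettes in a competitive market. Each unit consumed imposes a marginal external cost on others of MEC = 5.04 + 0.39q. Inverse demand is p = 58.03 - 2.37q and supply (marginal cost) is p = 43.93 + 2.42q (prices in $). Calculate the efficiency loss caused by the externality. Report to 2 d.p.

Market equilibrium (private): 43.93 + 2.42q = 58.03 - 2.37q → q_m = 2.9436.
Social marginal benefit = demand − MEC = 52.99 - 2.76q.
Set SMB = MC: 52.99 - 2.76q = 43.93 + 2.42q → q* = 1.7490.
The loss is the area between SMB and MC from q* to q_m; with linear curves that's a triangle of height MEC(q_m).
DWL = ½ × 1.1946 × 6.1880 = 3.6961.

DWL = $3.70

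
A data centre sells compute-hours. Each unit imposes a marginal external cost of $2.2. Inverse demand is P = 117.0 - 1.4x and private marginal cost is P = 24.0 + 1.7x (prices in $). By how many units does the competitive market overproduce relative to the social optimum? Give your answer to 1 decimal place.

Market equilibrium (private): 24.0 + 1.7x = 117.0 - 1.4x → x_m = 30.0000.
Social marginal cost = private MC + MEC = 26.2 + 1.7x.
Set SMC = demand: 26.2 + 1.7x = 117.0 - 1.4x → x* = 29.2903.
Gap = |30.0000 − 29.2903| = 0.7097.

0.7 units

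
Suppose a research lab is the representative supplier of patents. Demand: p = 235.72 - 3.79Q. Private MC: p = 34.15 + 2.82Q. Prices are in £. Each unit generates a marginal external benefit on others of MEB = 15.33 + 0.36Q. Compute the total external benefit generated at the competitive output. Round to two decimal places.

£634.87

Market equilibrium (private): 34.15 + 2.82Q = 235.72 - 3.79Q → Q_m = 30.4947.
Total external benefit = ∫₀^{Q_m} (15.33 + 0.36Q) dQ = 15.33×30.4947 + ½×0.36×30.4947² = 634.8706.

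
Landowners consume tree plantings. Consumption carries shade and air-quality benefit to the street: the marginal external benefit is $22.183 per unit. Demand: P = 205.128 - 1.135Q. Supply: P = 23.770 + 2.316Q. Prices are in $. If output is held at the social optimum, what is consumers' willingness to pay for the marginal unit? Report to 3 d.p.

Social marginal benefit = demand + MEB = 227.311 - 1.135Q.
Set SMB = MC: 227.311 - 1.135Q = 23.770 + 2.316Q → Q* = 58.9803.
Consumer price on the demand curve at Q*: 205.128 − 1.135×58.9803 = 138.1854.

P = $138.185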